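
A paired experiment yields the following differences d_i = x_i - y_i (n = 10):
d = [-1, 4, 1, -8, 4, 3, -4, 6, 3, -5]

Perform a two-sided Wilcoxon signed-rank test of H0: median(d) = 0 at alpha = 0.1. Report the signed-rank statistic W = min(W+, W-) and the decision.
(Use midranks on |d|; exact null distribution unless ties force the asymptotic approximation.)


Step 1: Drop any zero differences (none here) and take |d_i|.
|d| = [1, 4, 1, 8, 4, 3, 4, 6, 3, 5]
Step 2: Midrank |d_i| (ties get averaged ranks).
ranks: |1|->1.5, |4|->6, |1|->1.5, |8|->10, |4|->6, |3|->3.5, |4|->6, |6|->9, |3|->3.5, |5|->8
Step 3: Attach original signs; sum ranks with positive sign and with negative sign.
W+ = 6 + 1.5 + 6 + 3.5 + 9 + 3.5 = 29.5
W- = 1.5 + 10 + 6 + 8 = 25.5
(Check: W+ + W- = 55 should equal n(n+1)/2 = 55.)
Step 4: Test statistic W = min(W+, W-) = 25.5.
Step 5: Ties in |d|, so use the tie-corrected normal approximation.
        E[W] = n(n+1)/4 = 10*11/4 = 27.5.
        Tie groups: |d|=1 (t=2), |d|=3 (t=2), |d|=4 (t=3); sum(t^3 - t) = 36.
        Var[W] = n(n+1)(2n+1)/24 - sum(t^3-t)/48 = 2310/24 - 36/48 = 95.5.
        z = (W - E[W]) / sqrt(Var[W]) = (25.5 - 27.5) / 9.7724 = -0.2047.
        Two-sided p = 2*Phi(z) = 0.837839.
Step 6: alpha = 0.1. fail to reject H0.

W+ = 29.5, W- = 25.5, W = min = 25.5, p = 0.837839, fail to reject H0.


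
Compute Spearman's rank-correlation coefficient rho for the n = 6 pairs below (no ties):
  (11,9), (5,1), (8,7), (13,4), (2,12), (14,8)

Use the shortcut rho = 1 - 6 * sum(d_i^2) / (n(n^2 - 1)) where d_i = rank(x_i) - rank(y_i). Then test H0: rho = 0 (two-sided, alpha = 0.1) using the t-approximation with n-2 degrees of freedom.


Step 1: Rank x and y separately (midranks; no ties here).
rank(x): 11->4, 5->2, 8->3, 13->5, 2->1, 14->6
rank(y): 9->5, 1->1, 7->3, 4->2, 12->6, 8->4
Step 2: d_i = R_x(i) - R_y(i); compute d_i^2.
  (4-5)^2=1, (2-1)^2=1, (3-3)^2=0, (5-2)^2=9, (1-6)^2=25, (6-4)^2=4
sum(d^2) = 40.
Step 3: rho = 1 - 6*40 / (6*(6^2 - 1)) = 1 - 240/210 = -0.142857.
Step 4: Under H0, t = rho * sqrt((n-2)/(1-rho^2)) = -0.2887 ~ t(4).
Step 5: Two-sided p-value from the t-distribution with 4 df = 0.787172.
Step 6: alpha = 0.1. fail to reject H0.

rho = -0.1429, p = 0.787172, fail to reject H0 at alpha = 0.1.


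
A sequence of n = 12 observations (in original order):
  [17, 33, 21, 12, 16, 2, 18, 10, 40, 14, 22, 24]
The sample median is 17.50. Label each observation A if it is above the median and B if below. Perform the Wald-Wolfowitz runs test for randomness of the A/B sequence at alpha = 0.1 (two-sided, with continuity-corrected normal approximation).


Step 1: Compute median = 17.50; label A = above, B = below.
Labels in order: BAABBBABABAA  (n_A = 6, n_B = 6)
Step 2: Count runs R = 8.
Step 3: Under H0 (random ordering), E[R] = 2*n_A*n_B/(n_A+n_B) + 1 = 2*6*6/12 + 1 = 7.0000.
        Var[R] = 2*n_A*n_B*(2*n_A*n_B - n_A - n_B) / ((n_A+n_B)^2 * (n_A+n_B-1)) = 4320/1584 = 2.7273.
        SD[R] = 1.6514.
Step 4: Continuity-corrected z = (R - 0.5 - E[R]) / SD[R] = (8 - 0.5 - 7.0000) / 1.6514 = 0.3028.
Step 5: Two-sided p-value via normal approximation = 2*(1 - Phi(|z|)) = 0.762069.
Step 6: alpha = 0.1. fail to reject H0.

R = 8, z = 0.3028, p = 0.762069, fail to reject H0.


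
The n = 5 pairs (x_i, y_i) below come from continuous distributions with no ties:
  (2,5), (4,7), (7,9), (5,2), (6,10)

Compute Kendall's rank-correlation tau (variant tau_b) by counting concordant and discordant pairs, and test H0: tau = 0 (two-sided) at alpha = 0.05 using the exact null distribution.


Step 1: Enumerate the 10 unordered pairs (i,j) with i<j and classify each by sign(x_j-x_i) * sign(y_j-y_i).
  (1,2):dx=+2,dy=+2->C; (1,3):dx=+5,dy=+4->C; (1,4):dx=+3,dy=-3->D; (1,5):dx=+4,dy=+5->C
  (2,3):dx=+3,dy=+2->C; (2,4):dx=+1,dy=-5->D; (2,5):dx=+2,dy=+3->C; (3,4):dx=-2,dy=-7->C
  (3,5):dx=-1,dy=+1->D; (4,5):dx=+1,dy=+8->C
Step 2: C = 7, D = 3, total pairs = 10.
Step 3: tau = (C - D)/(n(n-1)/2) = (7 - 3)/10 = 0.400000.
Step 4: Exact two-sided p-value (enumerate n! = 120 permutations of y under H0): p = 0.483333.
Step 5: alpha = 0.05. fail to reject H0.

tau_b = 0.4000 (C=7, D=3), p = 0.483333, fail to reject H0.


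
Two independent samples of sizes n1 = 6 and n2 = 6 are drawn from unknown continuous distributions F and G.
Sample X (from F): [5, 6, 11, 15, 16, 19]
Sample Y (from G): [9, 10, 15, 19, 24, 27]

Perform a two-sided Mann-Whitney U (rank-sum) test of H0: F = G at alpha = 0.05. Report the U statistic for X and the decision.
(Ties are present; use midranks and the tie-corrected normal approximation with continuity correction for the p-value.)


Step 1: Combine and sort all 12 observations; assign midranks.
sorted (value, group): (5,X), (6,X), (9,Y), (10,Y), (11,X), (15,X), (15,Y), (16,X), (19,X), (19,Y), (24,Y), (27,Y)
ranks: 5->1, 6->2, 9->3, 10->4, 11->5, 15->6.5, 15->6.5, 16->8, 19->9.5, 19->9.5, 24->11, 27->12
Step 2: Rank sum for X: R1 = 1 + 2 + 5 + 6.5 + 8 + 9.5 = 32.
Step 3: U_X = R1 - n1(n1+1)/2 = 32 - 6*7/2 = 32 - 21 = 11.
       U_Y = n1*n2 - U_X = 36 - 11 = 25.
Step 4: Ties are present, so use the tie-corrected normal approximation (with continuity correction) for the p-value.
Step 5: p-value = 0.296258; compare to alpha = 0.05. fail to reject H0.

U_X = 11, p = 0.296258, fail to reject H0 at alpha = 0.05.


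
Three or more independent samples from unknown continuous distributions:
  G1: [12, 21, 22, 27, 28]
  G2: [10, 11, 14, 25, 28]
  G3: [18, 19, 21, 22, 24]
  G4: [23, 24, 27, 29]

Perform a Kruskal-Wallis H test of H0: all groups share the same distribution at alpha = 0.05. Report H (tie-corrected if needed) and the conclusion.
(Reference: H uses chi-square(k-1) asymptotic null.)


Step 1: Combine all N = 19 observations and assign midranks.
sorted (value, group, rank): (10,G2,1), (11,G2,2), (12,G1,3), (14,G2,4), (18,G3,5), (19,G3,6), (21,G1,7.5), (21,G3,7.5), (22,G1,9.5), (22,G3,9.5), (23,G4,11), (24,G3,12.5), (24,G4,12.5), (25,G2,14), (27,G1,15.5), (27,G4,15.5), (28,G1,17.5), (28,G2,17.5), (29,G4,19)
Step 2: Sum ranks within each group.
R_1 = 53 (n_1 = 5)
R_2 = 38.5 (n_2 = 5)
R_3 = 40.5 (n_3 = 5)
R_4 = 58 (n_4 = 4)
Step 3: H = 12/(N(N+1)) * sum(R_i^2/n_i) - 3(N+1)
     = 12/(19*20) * (53^2/5 + 38.5^2/5 + 40.5^2/5 + 58^2/4) - 3*20
     = 0.031579 * 2027.3 - 60
     = 4.020000.
Step 4: Ties present; correction factor C = 1 - 30/(19^3 - 19) = 0.995614. Corrected H = 4.020000 / 0.995614 = 4.037709.
Step 5: Under H0, H ~ chi^2(3); p-value = 0.257421.
Step 6: alpha = 0.05. fail to reject H0.

H = 4.0377, df = 3, p = 0.257421, fail to reject H0.


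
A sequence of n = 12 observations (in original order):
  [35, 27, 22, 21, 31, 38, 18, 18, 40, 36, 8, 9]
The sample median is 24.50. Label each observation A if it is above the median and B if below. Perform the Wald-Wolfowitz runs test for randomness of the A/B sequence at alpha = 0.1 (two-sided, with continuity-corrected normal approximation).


Step 1: Compute median = 24.50; label A = above, B = below.
Labels in order: AABBAABBAABB  (n_A = 6, n_B = 6)
Step 2: Count runs R = 6.
Step 3: Under H0 (random ordering), E[R] = 2*n_A*n_B/(n_A+n_B) + 1 = 2*6*6/12 + 1 = 7.0000.
        Var[R] = 2*n_A*n_B*(2*n_A*n_B - n_A - n_B) / ((n_A+n_B)^2 * (n_A+n_B-1)) = 4320/1584 = 2.7273.
        SD[R] = 1.6514.
Step 4: Continuity-corrected z = (R + 0.5 - E[R]) / SD[R] = (6 + 0.5 - 7.0000) / 1.6514 = -0.3028.
Step 5: Two-sided p-value via normal approximation = 2*(1 - Phi(|z|)) = 0.762069.
Step 6: alpha = 0.1. fail to reject H0.

R = 6, z = -0.3028, p = 0.762069, fail to reject H0.


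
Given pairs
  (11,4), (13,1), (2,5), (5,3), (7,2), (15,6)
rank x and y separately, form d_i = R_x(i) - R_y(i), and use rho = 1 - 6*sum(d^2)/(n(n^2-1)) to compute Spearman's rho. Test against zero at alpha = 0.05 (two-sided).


Step 1: Rank x and y separately (midranks; no ties here).
rank(x): 11->4, 13->5, 2->1, 5->2, 7->3, 15->6
rank(y): 4->4, 1->1, 5->5, 3->3, 2->2, 6->6
Step 2: d_i = R_x(i) - R_y(i); compute d_i^2.
  (4-4)^2=0, (5-1)^2=16, (1-5)^2=16, (2-3)^2=1, (3-2)^2=1, (6-6)^2=0
sum(d^2) = 34.
Step 3: rho = 1 - 6*34 / (6*(6^2 - 1)) = 1 - 204/210 = 0.028571.
Step 4: Under H0, t = rho * sqrt((n-2)/(1-rho^2)) = 0.0572 ~ t(4).
Step 5: Two-sided p-value from the t-distribution with 4 df = 0.957155.
Step 6: alpha = 0.05. fail to reject H0.

rho = 0.0286, p = 0.957155, fail to reject H0 at alpha = 0.05.


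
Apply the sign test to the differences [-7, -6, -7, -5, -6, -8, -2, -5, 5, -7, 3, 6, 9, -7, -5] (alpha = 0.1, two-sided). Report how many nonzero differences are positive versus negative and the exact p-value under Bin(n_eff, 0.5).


Step 1: Discard zero differences. Original n = 15; n_eff = number of nonzero differences = 15.
Nonzero differences (with sign): -7, -6, -7, -5, -6, -8, -2, -5, +5, -7, +3, +6, +9, -7, -5
Step 2: Count signs: positive = 4, negative = 11.
Step 3: Under H0: P(positive) = 0.5, so the number of positives S ~ Bin(15, 0.5).
Step 4: Two-sided exact p-value = sum of Bin(15,0.5) probabilities at or below the observed probability = 0.118469.
Step 5: alpha = 0.1. fail to reject H0.

n_eff = 15, pos = 4, neg = 11, p = 0.118469, fail to reject H0.


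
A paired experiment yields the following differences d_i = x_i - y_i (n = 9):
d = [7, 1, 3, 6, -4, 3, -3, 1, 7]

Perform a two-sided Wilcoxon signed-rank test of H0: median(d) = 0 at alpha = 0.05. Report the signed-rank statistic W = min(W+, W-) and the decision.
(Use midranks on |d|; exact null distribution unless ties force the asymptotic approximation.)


Step 1: Drop any zero differences (none here) and take |d_i|.
|d| = [7, 1, 3, 6, 4, 3, 3, 1, 7]
Step 2: Midrank |d_i| (ties get averaged ranks).
ranks: |7|->8.5, |1|->1.5, |3|->4, |6|->7, |4|->6, |3|->4, |3|->4, |1|->1.5, |7|->8.5
Step 3: Attach original signs; sum ranks with positive sign and with negative sign.
W+ = 8.5 + 1.5 + 4 + 7 + 4 + 1.5 + 8.5 = 35
W- = 6 + 4 = 10
(Check: W+ + W- = 45 should equal n(n+1)/2 = 45.)
Step 4: Test statistic W = min(W+, W-) = 10.
Step 5: Ties in |d|, so use the tie-corrected normal approximation.
        E[W] = n(n+1)/4 = 9*10/4 = 22.5.
        Tie groups: |d|=1 (t=2), |d|=3 (t=3), |d|=7 (t=2); sum(t^3 - t) = 36.
        Var[W] = n(n+1)(2n+1)/24 - sum(t^3-t)/48 = 1710/24 - 36/48 = 70.5.
        z = (W - E[W]) / sqrt(Var[W]) = (10 - 22.5) / 8.3964 = -1.4887.
        Two-sided p = 2*Phi(z) = 0.136559.
Step 6: alpha = 0.05. fail to reject H0.

W+ = 35, W- = 10, W = min = 10, p = 0.136559, fail to reject H0.


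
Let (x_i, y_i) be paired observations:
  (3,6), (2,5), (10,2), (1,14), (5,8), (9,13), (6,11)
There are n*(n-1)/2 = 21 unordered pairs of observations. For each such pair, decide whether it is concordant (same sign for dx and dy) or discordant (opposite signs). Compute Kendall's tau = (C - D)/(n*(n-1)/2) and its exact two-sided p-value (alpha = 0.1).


Step 1: Enumerate the 21 unordered pairs (i,j) with i<j and classify each by sign(x_j-x_i) * sign(y_j-y_i).
  (1,2):dx=-1,dy=-1->C; (1,3):dx=+7,dy=-4->D; (1,4):dx=-2,dy=+8->D; (1,5):dx=+2,dy=+2->C
  (1,6):dx=+6,dy=+7->C; (1,7):dx=+3,dy=+5->C; (2,3):dx=+8,dy=-3->D; (2,4):dx=-1,dy=+9->D
  (2,5):dx=+3,dy=+3->C; (2,6):dx=+7,dy=+8->C; (2,7):dx=+4,dy=+6->C; (3,4):dx=-9,dy=+12->D
  (3,5):dx=-5,dy=+6->D; (3,6):dx=-1,dy=+11->D; (3,7):dx=-4,dy=+9->D; (4,5):dx=+4,dy=-6->D
  (4,6):dx=+8,dy=-1->D; (4,7):dx=+5,dy=-3->D; (5,6):dx=+4,dy=+5->C; (5,7):dx=+1,dy=+3->C
  (6,7):dx=-3,dy=-2->C
Step 2: C = 10, D = 11, total pairs = 21.
Step 3: tau = (C - D)/(n(n-1)/2) = (10 - 11)/21 = -0.047619.
Step 4: Exact two-sided p-value (enumerate n! = 5040 permutations of y under H0): p = 1.000000.
Step 5: alpha = 0.1. fail to reject H0.

tau_b = -0.0476 (C=10, D=11), p = 1.000000, fail to reject H0.


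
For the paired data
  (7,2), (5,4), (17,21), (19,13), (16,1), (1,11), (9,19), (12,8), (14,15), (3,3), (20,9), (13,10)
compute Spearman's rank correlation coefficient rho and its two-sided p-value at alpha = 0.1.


Step 1: Rank x and y separately (midranks; no ties here).
rank(x): 7->4, 5->3, 17->10, 19->11, 16->9, 1->1, 9->5, 12->6, 14->8, 3->2, 20->12, 13->7
rank(y): 2->2, 4->4, 21->12, 13->9, 1->1, 11->8, 19->11, 8->5, 15->10, 3->3, 9->6, 10->7
Step 2: d_i = R_x(i) - R_y(i); compute d_i^2.
  (4-2)^2=4, (3-4)^2=1, (10-12)^2=4, (11-9)^2=4, (9-1)^2=64, (1-8)^2=49, (5-11)^2=36, (6-5)^2=1, (8-10)^2=4, (2-3)^2=1, (12-6)^2=36, (7-7)^2=0
sum(d^2) = 204.
Step 3: rho = 1 - 6*204 / (12*(12^2 - 1)) = 1 - 1224/1716 = 0.286713.
Step 4: Under H0, t = rho * sqrt((n-2)/(1-rho^2)) = 0.9464 ~ t(10).
Step 5: Two-sided p-value from the t-distribution with 10 df = 0.366251.
Step 6: alpha = 0.1. fail to reject H0.

rho = 0.2867, p = 0.366251, fail to reject H0 at alpha = 0.1.


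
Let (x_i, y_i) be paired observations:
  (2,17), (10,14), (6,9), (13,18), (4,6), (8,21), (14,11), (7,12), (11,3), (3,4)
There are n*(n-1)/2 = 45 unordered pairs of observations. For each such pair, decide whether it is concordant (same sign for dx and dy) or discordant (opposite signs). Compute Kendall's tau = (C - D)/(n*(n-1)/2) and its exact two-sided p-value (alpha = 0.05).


Step 1: Enumerate the 45 unordered pairs (i,j) with i<j and classify each by sign(x_j-x_i) * sign(y_j-y_i).
  (1,2):dx=+8,dy=-3->D; (1,3):dx=+4,dy=-8->D; (1,4):dx=+11,dy=+1->C; (1,5):dx=+2,dy=-11->D
  (1,6):dx=+6,dy=+4->C; (1,7):dx=+12,dy=-6->D; (1,8):dx=+5,dy=-5->D; (1,9):dx=+9,dy=-14->D
  (1,10):dx=+1,dy=-13->D; (2,3):dx=-4,dy=-5->C; (2,4):dx=+3,dy=+4->C; (2,5):dx=-6,dy=-8->C
  (2,6):dx=-2,dy=+7->D; (2,7):dx=+4,dy=-3->D; (2,8):dx=-3,dy=-2->C; (2,9):dx=+1,dy=-11->D
  (2,10):dx=-7,dy=-10->C; (3,4):dx=+7,dy=+9->C; (3,5):dx=-2,dy=-3->C; (3,6):dx=+2,dy=+12->C
  (3,7):dx=+8,dy=+2->C; (3,8):dx=+1,dy=+3->C; (3,9):dx=+5,dy=-6->D; (3,10):dx=-3,dy=-5->C
  (4,5):dx=-9,dy=-12->C; (4,6):dx=-5,dy=+3->D; (4,7):dx=+1,dy=-7->D; (4,8):dx=-6,dy=-6->C
  (4,9):dx=-2,dy=-15->C; (4,10):dx=-10,dy=-14->C; (5,6):dx=+4,dy=+15->C; (5,7):dx=+10,dy=+5->C
  (5,8):dx=+3,dy=+6->C; (5,9):dx=+7,dy=-3->D; (5,10):dx=-1,dy=-2->C; (6,7):dx=+6,dy=-10->D
  (6,8):dx=-1,dy=-9->C; (6,9):dx=+3,dy=-18->D; (6,10):dx=-5,dy=-17->C; (7,8):dx=-7,dy=+1->D
  (7,9):dx=-3,dy=-8->C; (7,10):dx=-11,dy=-7->C; (8,9):dx=+4,dy=-9->D; (8,10):dx=-4,dy=-8->C
  (9,10):dx=-8,dy=+1->D
Step 2: C = 26, D = 19, total pairs = 45.
Step 3: tau = (C - D)/(n(n-1)/2) = (26 - 19)/45 = 0.155556.
Step 4: Exact two-sided p-value (enumerate n! = 3628800 permutations of y under H0): p = 0.600654.
Step 5: alpha = 0.05. fail to reject H0.

tau_b = 0.1556 (C=26, D=19), p = 0.600654, fail to reject H0.


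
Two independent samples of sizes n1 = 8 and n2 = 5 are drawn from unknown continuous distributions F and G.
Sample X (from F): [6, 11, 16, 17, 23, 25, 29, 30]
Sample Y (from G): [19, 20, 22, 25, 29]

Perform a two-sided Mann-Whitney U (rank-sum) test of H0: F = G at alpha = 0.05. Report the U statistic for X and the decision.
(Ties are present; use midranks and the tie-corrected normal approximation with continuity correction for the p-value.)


Step 1: Combine and sort all 13 observations; assign midranks.
sorted (value, group): (6,X), (11,X), (16,X), (17,X), (19,Y), (20,Y), (22,Y), (23,X), (25,X), (25,Y), (29,X), (29,Y), (30,X)
ranks: 6->1, 11->2, 16->3, 17->4, 19->5, 20->6, 22->7, 23->8, 25->9.5, 25->9.5, 29->11.5, 29->11.5, 30->13
Step 2: Rank sum for X: R1 = 1 + 2 + 3 + 4 + 8 + 9.5 + 11.5 + 13 = 52.
Step 3: U_X = R1 - n1(n1+1)/2 = 52 - 8*9/2 = 52 - 36 = 16.
       U_Y = n1*n2 - U_X = 40 - 16 = 24.
Step 4: Ties are present, so use the tie-corrected normal approximation (with continuity correction) for the p-value.
Step 5: p-value = 0.607419; compare to alpha = 0.05. fail to reject H0.

U_X = 16, p = 0.607419, fail to reject H0 at alpha = 0.05.


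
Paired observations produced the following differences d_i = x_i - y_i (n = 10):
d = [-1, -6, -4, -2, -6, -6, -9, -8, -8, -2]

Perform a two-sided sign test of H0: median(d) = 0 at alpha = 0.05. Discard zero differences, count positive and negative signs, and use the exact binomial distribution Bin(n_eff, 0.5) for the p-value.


Step 1: Discard zero differences. Original n = 10; n_eff = number of nonzero differences = 10.
Nonzero differences (with sign): -1, -6, -4, -2, -6, -6, -9, -8, -8, -2
Step 2: Count signs: positive = 0, negative = 10.
Step 3: Under H0: P(positive) = 0.5, so the number of positives S ~ Bin(10, 0.5).
Step 4: Two-sided exact p-value = sum of Bin(10,0.5) probabilities at or below the observed probability = 0.001953.
Step 5: alpha = 0.05. reject H0.

n_eff = 10, pos = 0, neg = 10, p = 0.001953, reject H0.


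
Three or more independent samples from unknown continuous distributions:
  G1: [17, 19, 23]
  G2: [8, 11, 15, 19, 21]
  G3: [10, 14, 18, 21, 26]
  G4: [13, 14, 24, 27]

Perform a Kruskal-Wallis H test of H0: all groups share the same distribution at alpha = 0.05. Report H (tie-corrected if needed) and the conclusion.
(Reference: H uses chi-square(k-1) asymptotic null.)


Step 1: Combine all N = 17 observations and assign midranks.
sorted (value, group, rank): (8,G2,1), (10,G3,2), (11,G2,3), (13,G4,4), (14,G3,5.5), (14,G4,5.5), (15,G2,7), (17,G1,8), (18,G3,9), (19,G1,10.5), (19,G2,10.5), (21,G2,12.5), (21,G3,12.5), (23,G1,14), (24,G4,15), (26,G3,16), (27,G4,17)
Step 2: Sum ranks within each group.
R_1 = 32.5 (n_1 = 3)
R_2 = 34 (n_2 = 5)
R_3 = 45 (n_3 = 5)
R_4 = 41.5 (n_4 = 4)
Step 3: H = 12/(N(N+1)) * sum(R_i^2/n_i) - 3(N+1)
     = 12/(17*18) * (32.5^2/3 + 34^2/5 + 45^2/5 + 41.5^2/4) - 3*18
     = 0.039216 * 1418.85 - 54
     = 1.641013.
Step 4: Ties present; correction factor C = 1 - 18/(17^3 - 17) = 0.996324. Corrected H = 1.641013 / 0.996324 = 1.647068.
Step 5: Under H0, H ~ chi^2(3); p-value = 0.648765.
Step 6: alpha = 0.05. fail to reject H0.

H = 1.6471, df = 3, p = 0.648765, fail to reject H0.


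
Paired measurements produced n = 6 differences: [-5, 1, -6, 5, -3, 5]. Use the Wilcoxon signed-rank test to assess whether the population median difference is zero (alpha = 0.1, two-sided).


Step 1: Drop any zero differences (none here) and take |d_i|.
|d| = [5, 1, 6, 5, 3, 5]
Step 2: Midrank |d_i| (ties get averaged ranks).
ranks: |5|->4, |1|->1, |6|->6, |5|->4, |3|->2, |5|->4
Step 3: Attach original signs; sum ranks with positive sign and with negative sign.
W+ = 1 + 4 + 4 = 9
W- = 4 + 6 + 2 = 12
(Check: W+ + W- = 21 should equal n(n+1)/2 = 21.)
Step 4: Test statistic W = min(W+, W-) = 9.
Step 5: Ties in |d|, so use the tie-corrected normal approximation.
        E[W] = n(n+1)/4 = 6*7/4 = 10.5.
        Tie groups: |d|=5 (t=3); sum(t^3 - t) = 24.
        Var[W] = n(n+1)(2n+1)/24 - sum(t^3-t)/48 = 546/24 - 24/48 = 22.25.
        z = (W - E[W]) / sqrt(Var[W]) = (9 - 10.5) / 4.7170 = -0.3180.
        Two-sided p = 2*Phi(z) = 0.750485.
Step 6: alpha = 0.1. fail to reject H0.

W+ = 9, W- = 12, W = min = 9, p = 0.750485, fail to reject H0.


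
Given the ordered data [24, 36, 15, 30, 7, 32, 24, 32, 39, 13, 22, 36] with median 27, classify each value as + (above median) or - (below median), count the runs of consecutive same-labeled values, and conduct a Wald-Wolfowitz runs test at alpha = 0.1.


Step 1: Compute median = 27; label A = above, B = below.
Labels in order: BABABABAABBA  (n_A = 6, n_B = 6)
Step 2: Count runs R = 10.
Step 3: Under H0 (random ordering), E[R] = 2*n_A*n_B/(n_A+n_B) + 1 = 2*6*6/12 + 1 = 7.0000.
        Var[R] = 2*n_A*n_B*(2*n_A*n_B - n_A - n_B) / ((n_A+n_B)^2 * (n_A+n_B-1)) = 4320/1584 = 2.7273.
        SD[R] = 1.6514.
Step 4: Continuity-corrected z = (R - 0.5 - E[R]) / SD[R] = (10 - 0.5 - 7.0000) / 1.6514 = 1.5138.
Step 5: Two-sided p-value via normal approximation = 2*(1 - Phi(|z|)) = 0.130070.
Step 6: alpha = 0.1. fail to reject H0.

R = 10, z = 1.5138, p = 0.130070, fail to reject H0.


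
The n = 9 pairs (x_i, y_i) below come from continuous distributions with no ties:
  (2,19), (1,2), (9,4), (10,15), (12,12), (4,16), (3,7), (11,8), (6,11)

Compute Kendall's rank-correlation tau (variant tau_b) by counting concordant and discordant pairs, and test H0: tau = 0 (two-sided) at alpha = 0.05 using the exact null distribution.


Step 1: Enumerate the 36 unordered pairs (i,j) with i<j and classify each by sign(x_j-x_i) * sign(y_j-y_i).
  (1,2):dx=-1,dy=-17->C; (1,3):dx=+7,dy=-15->D; (1,4):dx=+8,dy=-4->D; (1,5):dx=+10,dy=-7->D
  (1,6):dx=+2,dy=-3->D; (1,7):dx=+1,dy=-12->D; (1,8):dx=+9,dy=-11->D; (1,9):dx=+4,dy=-8->D
  (2,3):dx=+8,dy=+2->C; (2,4):dx=+9,dy=+13->C; (2,5):dx=+11,dy=+10->C; (2,6):dx=+3,dy=+14->C
  (2,7):dx=+2,dy=+5->C; (2,8):dx=+10,dy=+6->C; (2,9):dx=+5,dy=+9->C; (3,4):dx=+1,dy=+11->C
  (3,5):dx=+3,dy=+8->C; (3,6):dx=-5,dy=+12->D; (3,7):dx=-6,dy=+3->D; (3,8):dx=+2,dy=+4->C
  (3,9):dx=-3,dy=+7->D; (4,5):dx=+2,dy=-3->D; (4,6):dx=-6,dy=+1->D; (4,7):dx=-7,dy=-8->C
  (4,8):dx=+1,dy=-7->D; (4,9):dx=-4,dy=-4->C; (5,6):dx=-8,dy=+4->D; (5,7):dx=-9,dy=-5->C
  (5,8):dx=-1,dy=-4->C; (5,9):dx=-6,dy=-1->C; (6,7):dx=-1,dy=-9->C; (6,8):dx=+7,dy=-8->D
  (6,9):dx=+2,dy=-5->D; (7,8):dx=+8,dy=+1->C; (7,9):dx=+3,dy=+4->C; (8,9):dx=-5,dy=+3->D
Step 2: C = 19, D = 17, total pairs = 36.
Step 3: tau = (C - D)/(n(n-1)/2) = (19 - 17)/36 = 0.055556.
Step 4: Exact two-sided p-value (enumerate n! = 362880 permutations of y under H0): p = 0.919455.
Step 5: alpha = 0.05. fail to reject H0.

tau_b = 0.0556 (C=19, D=17), p = 0.919455, fail to reject H0.


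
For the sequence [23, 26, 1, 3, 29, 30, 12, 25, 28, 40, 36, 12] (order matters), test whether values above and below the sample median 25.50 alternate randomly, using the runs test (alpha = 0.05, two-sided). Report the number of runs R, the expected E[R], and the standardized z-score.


Step 1: Compute median = 25.50; label A = above, B = below.
Labels in order: BABBAABBAAAB  (n_A = 6, n_B = 6)
Step 2: Count runs R = 7.
Step 3: Under H0 (random ordering), E[R] = 2*n_A*n_B/(n_A+n_B) + 1 = 2*6*6/12 + 1 = 7.0000.
        Var[R] = 2*n_A*n_B*(2*n_A*n_B - n_A - n_B) / ((n_A+n_B)^2 * (n_A+n_B-1)) = 4320/1584 = 2.7273.
        SD[R] = 1.6514.
Step 4: R = E[R], so z = 0 with no continuity correction.
Step 5: Two-sided p-value via normal approximation = 2*(1 - Phi(|z|)) = 1.000000.
Step 6: alpha = 0.05. fail to reject H0.

R = 7, z = 0.0000, p = 1.000000, fail to reject H0.


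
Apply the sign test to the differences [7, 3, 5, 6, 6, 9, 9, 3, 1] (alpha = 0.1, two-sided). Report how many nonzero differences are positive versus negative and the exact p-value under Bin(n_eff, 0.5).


Step 1: Discard zero differences. Original n = 9; n_eff = number of nonzero differences = 9.
Nonzero differences (with sign): +7, +3, +5, +6, +6, +9, +9, +3, +1
Step 2: Count signs: positive = 9, negative = 0.
Step 3: Under H0: P(positive) = 0.5, so the number of positives S ~ Bin(9, 0.5).
Step 4: Two-sided exact p-value = sum of Bin(9,0.5) probabilities at or below the observed probability = 0.003906.
Step 5: alpha = 0.1. reject H0.

n_eff = 9, pos = 9, neg = 0, p = 0.003906, reject H0.


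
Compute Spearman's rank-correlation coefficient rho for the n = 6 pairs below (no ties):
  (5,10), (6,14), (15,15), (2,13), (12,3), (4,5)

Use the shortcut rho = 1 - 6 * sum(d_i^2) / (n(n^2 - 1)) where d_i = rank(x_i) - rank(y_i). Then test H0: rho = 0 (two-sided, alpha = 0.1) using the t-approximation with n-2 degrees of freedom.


Step 1: Rank x and y separately (midranks; no ties here).
rank(x): 5->3, 6->4, 15->6, 2->1, 12->5, 4->2
rank(y): 10->3, 14->5, 15->6, 13->4, 3->1, 5->2
Step 2: d_i = R_x(i) - R_y(i); compute d_i^2.
  (3-3)^2=0, (4-5)^2=1, (6-6)^2=0, (1-4)^2=9, (5-1)^2=16, (2-2)^2=0
sum(d^2) = 26.
Step 3: rho = 1 - 6*26 / (6*(6^2 - 1)) = 1 - 156/210 = 0.257143.
Step 4: Under H0, t = rho * sqrt((n-2)/(1-rho^2)) = 0.5322 ~ t(4).
Step 5: Two-sided p-value from the t-distribution with 4 df = 0.622787.
Step 6: alpha = 0.1. fail to reject H0.

rho = 0.2571, p = 0.622787, fail to reject H0 at alpha = 0.1.


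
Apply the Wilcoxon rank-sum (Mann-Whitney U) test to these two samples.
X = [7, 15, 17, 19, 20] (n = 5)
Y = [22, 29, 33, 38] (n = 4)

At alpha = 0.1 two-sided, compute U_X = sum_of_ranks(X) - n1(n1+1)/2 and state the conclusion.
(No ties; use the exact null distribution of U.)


Step 1: Combine and sort all 9 observations; assign midranks.
sorted (value, group): (7,X), (15,X), (17,X), (19,X), (20,X), (22,Y), (29,Y), (33,Y), (38,Y)
ranks: 7->1, 15->2, 17->3, 19->4, 20->5, 22->6, 29->7, 33->8, 38->9
Step 2: Rank sum for X: R1 = 1 + 2 + 3 + 4 + 5 = 15.
Step 3: U_X = R1 - n1(n1+1)/2 = 15 - 5*6/2 = 15 - 15 = 0.
       U_Y = n1*n2 - U_X = 20 - 0 = 20.
Step 4: No ties, so the exact null distribution of U (based on enumerating the C(9,5) = 126 equally likely rank assignments) gives the two-sided p-value.
Step 5: p-value = 0.015873; compare to alpha = 0.1. reject H0.

U_X = 0, p = 0.015873, reject H0 at alpha = 0.1.


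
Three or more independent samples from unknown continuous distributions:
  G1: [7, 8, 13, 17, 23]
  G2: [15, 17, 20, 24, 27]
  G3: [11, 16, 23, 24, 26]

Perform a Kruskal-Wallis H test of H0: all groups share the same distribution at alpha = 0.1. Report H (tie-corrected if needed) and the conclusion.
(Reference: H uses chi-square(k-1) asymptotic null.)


Step 1: Combine all N = 15 observations and assign midranks.
sorted (value, group, rank): (7,G1,1), (8,G1,2), (11,G3,3), (13,G1,4), (15,G2,5), (16,G3,6), (17,G1,7.5), (17,G2,7.5), (20,G2,9), (23,G1,10.5), (23,G3,10.5), (24,G2,12.5), (24,G3,12.5), (26,G3,14), (27,G2,15)
Step 2: Sum ranks within each group.
R_1 = 25 (n_1 = 5)
R_2 = 49 (n_2 = 5)
R_3 = 46 (n_3 = 5)
Step 3: H = 12/(N(N+1)) * sum(R_i^2/n_i) - 3(N+1)
     = 12/(15*16) * (25^2/5 + 49^2/5 + 46^2/5) - 3*16
     = 0.050000 * 1028.4 - 48
     = 3.420000.
Step 4: Ties present; correction factor C = 1 - 18/(15^3 - 15) = 0.994643. Corrected H = 3.420000 / 0.994643 = 3.438420.
Step 5: Under H0, H ~ chi^2(2); p-value = 0.179208.
Step 6: alpha = 0.1. fail to reject H0.

H = 3.4384, df = 2, p = 0.179208, fail to reject H0.


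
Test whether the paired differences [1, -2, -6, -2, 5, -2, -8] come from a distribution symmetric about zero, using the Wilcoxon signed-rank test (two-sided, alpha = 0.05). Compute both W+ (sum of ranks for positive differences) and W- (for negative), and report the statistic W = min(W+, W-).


Step 1: Drop any zero differences (none here) and take |d_i|.
|d| = [1, 2, 6, 2, 5, 2, 8]
Step 2: Midrank |d_i| (ties get averaged ranks).
ranks: |1|->1, |2|->3, |6|->6, |2|->3, |5|->5, |2|->3, |8|->7
Step 3: Attach original signs; sum ranks with positive sign and with negative sign.
W+ = 1 + 5 = 6
W- = 3 + 6 + 3 + 3 + 7 = 22
(Check: W+ + W- = 28 should equal n(n+1)/2 = 28.)
Step 4: Test statistic W = min(W+, W-) = 6.
Step 5: Ties in |d|, so use the tie-corrected normal approximation.
        E[W] = n(n+1)/4 = 7*8/4 = 14.
        Tie groups: |d|=2 (t=3); sum(t^3 - t) = 24.
        Var[W] = n(n+1)(2n+1)/24 - sum(t^3-t)/48 = 840/24 - 24/48 = 34.5.
        z = (W - E[W]) / sqrt(Var[W]) = (6 - 14) / 5.8737 = -1.3620.
        Two-sided p = 2*Phi(z) = 0.173195.
Step 6: alpha = 0.05. fail to reject H0.

W+ = 6, W- = 22, W = min = 6, p = 0.173195, fail to reject H0.


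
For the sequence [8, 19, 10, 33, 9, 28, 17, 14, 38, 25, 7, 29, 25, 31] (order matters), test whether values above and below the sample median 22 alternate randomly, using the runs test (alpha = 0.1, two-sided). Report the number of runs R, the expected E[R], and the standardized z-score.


Step 1: Compute median = 22; label A = above, B = below.
Labels in order: BBBABABBAABAAA  (n_A = 7, n_B = 7)
Step 2: Count runs R = 8.
Step 3: Under H0 (random ordering), E[R] = 2*n_A*n_B/(n_A+n_B) + 1 = 2*7*7/14 + 1 = 8.0000.
        Var[R] = 2*n_A*n_B*(2*n_A*n_B - n_A - n_B) / ((n_A+n_B)^2 * (n_A+n_B-1)) = 8232/2548 = 3.2308.
        SD[R] = 1.7974.
Step 4: R = E[R], so z = 0 with no continuity correction.
Step 5: Two-sided p-value via normal approximation = 2*(1 - Phi(|z|)) = 1.000000.
Step 6: alpha = 0.1. fail to reject H0.

R = 8, z = 0.0000, p = 1.000000, fail to reject H0.


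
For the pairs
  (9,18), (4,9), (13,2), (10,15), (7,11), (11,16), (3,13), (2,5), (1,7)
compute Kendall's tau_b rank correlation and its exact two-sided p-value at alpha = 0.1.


Step 1: Enumerate the 36 unordered pairs (i,j) with i<j and classify each by sign(x_j-x_i) * sign(y_j-y_i).
  (1,2):dx=-5,dy=-9->C; (1,3):dx=+4,dy=-16->D; (1,4):dx=+1,dy=-3->D; (1,5):dx=-2,dy=-7->C
  (1,6):dx=+2,dy=-2->D; (1,7):dx=-6,dy=-5->C; (1,8):dx=-7,dy=-13->C; (1,9):dx=-8,dy=-11->C
  (2,3):dx=+9,dy=-7->D; (2,4):dx=+6,dy=+6->C; (2,5):dx=+3,dy=+2->C; (2,6):dx=+7,dy=+7->C
  (2,7):dx=-1,dy=+4->D; (2,8):dx=-2,dy=-4->C; (2,9):dx=-3,dy=-2->C; (3,4):dx=-3,dy=+13->D
  (3,5):dx=-6,dy=+9->D; (3,6):dx=-2,dy=+14->D; (3,7):dx=-10,dy=+11->D; (3,8):dx=-11,dy=+3->D
  (3,9):dx=-12,dy=+5->D; (4,5):dx=-3,dy=-4->C; (4,6):dx=+1,dy=+1->C; (4,7):dx=-7,dy=-2->C
  (4,8):dx=-8,dy=-10->C; (4,9):dx=-9,dy=-8->C; (5,6):dx=+4,dy=+5->C; (5,7):dx=-4,dy=+2->D
  (5,8):dx=-5,dy=-6->C; (5,9):dx=-6,dy=-4->C; (6,7):dx=-8,dy=-3->C; (6,8):dx=-9,dy=-11->C
  (6,9):dx=-10,dy=-9->C; (7,8):dx=-1,dy=-8->C; (7,9):dx=-2,dy=-6->C; (8,9):dx=-1,dy=+2->D
Step 2: C = 23, D = 13, total pairs = 36.
Step 3: tau = (C - D)/(n(n-1)/2) = (23 - 13)/36 = 0.277778.
Step 4: Exact two-sided p-value (enumerate n! = 362880 permutations of y under H0): p = 0.358488.
Step 5: alpha = 0.1. fail to reject H0.

tau_b = 0.2778 (C=23, D=13), p = 0.358488, fail to reject H0.


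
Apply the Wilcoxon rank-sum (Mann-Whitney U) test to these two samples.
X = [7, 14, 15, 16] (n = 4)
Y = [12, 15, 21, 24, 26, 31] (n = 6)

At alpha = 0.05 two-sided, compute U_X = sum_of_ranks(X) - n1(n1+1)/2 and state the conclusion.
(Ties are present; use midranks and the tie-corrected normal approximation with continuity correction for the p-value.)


Step 1: Combine and sort all 10 observations; assign midranks.
sorted (value, group): (7,X), (12,Y), (14,X), (15,X), (15,Y), (16,X), (21,Y), (24,Y), (26,Y), (31,Y)
ranks: 7->1, 12->2, 14->3, 15->4.5, 15->4.5, 16->6, 21->7, 24->8, 26->9, 31->10
Step 2: Rank sum for X: R1 = 1 + 3 + 4.5 + 6 = 14.5.
Step 3: U_X = R1 - n1(n1+1)/2 = 14.5 - 4*5/2 = 14.5 - 10 = 4.5.
       U_Y = n1*n2 - U_X = 24 - 4.5 = 19.5.
Step 4: Ties are present, so use the tie-corrected normal approximation (with continuity correction) for the p-value.
Step 5: p-value = 0.134407; compare to alpha = 0.05. fail to reject H0.

U_X = 4.5, p = 0.134407, fail to reject H0 at alpha = 0.05.


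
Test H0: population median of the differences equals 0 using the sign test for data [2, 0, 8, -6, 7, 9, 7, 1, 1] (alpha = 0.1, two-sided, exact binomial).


Step 1: Discard zero differences. Original n = 9; n_eff = number of nonzero differences = 8.
Nonzero differences (with sign): +2, +8, -6, +7, +9, +7, +1, +1
Step 2: Count signs: positive = 7, negative = 1.
Step 3: Under H0: P(positive) = 0.5, so the number of positives S ~ Bin(8, 0.5).
Step 4: Two-sided exact p-value = sum of Bin(8,0.5) probabilities at or below the observed probability = 0.070312.
Step 5: alpha = 0.1. reject H0.

n_eff = 8, pos = 7, neg = 1, p = 0.070312, reject H0.


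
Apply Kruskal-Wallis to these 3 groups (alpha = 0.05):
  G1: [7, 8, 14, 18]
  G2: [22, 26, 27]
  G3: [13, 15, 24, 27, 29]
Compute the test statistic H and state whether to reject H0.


Step 1: Combine all N = 12 observations and assign midranks.
sorted (value, group, rank): (7,G1,1), (8,G1,2), (13,G3,3), (14,G1,4), (15,G3,5), (18,G1,6), (22,G2,7), (24,G3,8), (26,G2,9), (27,G2,10.5), (27,G3,10.5), (29,G3,12)
Step 2: Sum ranks within each group.
R_1 = 13 (n_1 = 4)
R_2 = 26.5 (n_2 = 3)
R_3 = 38.5 (n_3 = 5)
Step 3: H = 12/(N(N+1)) * sum(R_i^2/n_i) - 3(N+1)
     = 12/(12*13) * (13^2/4 + 26.5^2/3 + 38.5^2/5) - 3*13
     = 0.076923 * 572.783 - 39
     = 5.060256.
Step 4: Ties present; correction factor C = 1 - 6/(12^3 - 12) = 0.996503. Corrected H = 5.060256 / 0.996503 = 5.078012.
Step 5: Under H0, H ~ chi^2(2); p-value = 0.078945.
Step 6: alpha = 0.05. fail to reject H0.

H = 5.0780, df = 2, p = 0.078945, fail to reject H0.


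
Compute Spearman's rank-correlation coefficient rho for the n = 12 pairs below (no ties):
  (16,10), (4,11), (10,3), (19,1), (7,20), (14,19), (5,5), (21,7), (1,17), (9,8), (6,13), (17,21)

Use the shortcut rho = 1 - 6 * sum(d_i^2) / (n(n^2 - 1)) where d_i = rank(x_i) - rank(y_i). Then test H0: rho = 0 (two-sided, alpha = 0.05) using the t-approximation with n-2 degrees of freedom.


Step 1: Rank x and y separately (midranks; no ties here).
rank(x): 16->9, 4->2, 10->7, 19->11, 7->5, 14->8, 5->3, 21->12, 1->1, 9->6, 6->4, 17->10
rank(y): 10->6, 11->7, 3->2, 1->1, 20->11, 19->10, 5->3, 7->4, 17->9, 8->5, 13->8, 21->12
Step 2: d_i = R_x(i) - R_y(i); compute d_i^2.
  (9-6)^2=9, (2-7)^2=25, (7-2)^2=25, (11-1)^2=100, (5-11)^2=36, (8-10)^2=4, (3-3)^2=0, (12-4)^2=64, (1-9)^2=64, (6-5)^2=1, (4-8)^2=16, (10-12)^2=4
sum(d^2) = 348.
Step 3: rho = 1 - 6*348 / (12*(12^2 - 1)) = 1 - 2088/1716 = -0.216783.
Step 4: Under H0, t = rho * sqrt((n-2)/(1-rho^2)) = -0.7022 ~ t(10).
Step 5: Two-sided p-value from the t-distribution with 10 df = 0.498556.
Step 6: alpha = 0.05. fail to reject H0.

rho = -0.2168, p = 0.498556, fail to reject H0 at alpha = 0.05.


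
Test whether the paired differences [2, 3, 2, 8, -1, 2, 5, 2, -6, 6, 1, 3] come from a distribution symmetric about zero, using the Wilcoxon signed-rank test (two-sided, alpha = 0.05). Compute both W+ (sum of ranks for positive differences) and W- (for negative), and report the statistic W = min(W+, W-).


Step 1: Drop any zero differences (none here) and take |d_i|.
|d| = [2, 3, 2, 8, 1, 2, 5, 2, 6, 6, 1, 3]
Step 2: Midrank |d_i| (ties get averaged ranks).
ranks: |2|->4.5, |3|->7.5, |2|->4.5, |8|->12, |1|->1.5, |2|->4.5, |5|->9, |2|->4.5, |6|->10.5, |6|->10.5, |1|->1.5, |3|->7.5
Step 3: Attach original signs; sum ranks with positive sign and with negative sign.
W+ = 4.5 + 7.5 + 4.5 + 12 + 4.5 + 9 + 4.5 + 10.5 + 1.5 + 7.5 = 66
W- = 1.5 + 10.5 = 12
(Check: W+ + W- = 78 should equal n(n+1)/2 = 78.)
Step 4: Test statistic W = min(W+, W-) = 12.
Step 5: Ties in |d|, so use the tie-corrected normal approximation.
        E[W] = n(n+1)/4 = 12*13/4 = 39.
        Tie groups: |d|=1 (t=2), |d|=2 (t=4), |d|=3 (t=2), |d|=6 (t=2); sum(t^3 - t) = 78.
        Var[W] = n(n+1)(2n+1)/24 - sum(t^3-t)/48 = 3900/24 - 78/48 = 160.875.
        z = (W - E[W]) / sqrt(Var[W]) = (12 - 39) / 12.6837 = -2.1287.
        Two-sided p = 2*Phi(z) = 0.033277.
Step 6: alpha = 0.05. reject H0.

W+ = 66, W- = 12, W = min = 12, p = 0.033277, reject H0.


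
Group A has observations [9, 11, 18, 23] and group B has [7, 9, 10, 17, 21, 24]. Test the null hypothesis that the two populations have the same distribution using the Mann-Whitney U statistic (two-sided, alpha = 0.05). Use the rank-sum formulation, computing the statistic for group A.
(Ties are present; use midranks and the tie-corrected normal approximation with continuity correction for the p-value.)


Step 1: Combine and sort all 10 observations; assign midranks.
sorted (value, group): (7,Y), (9,X), (9,Y), (10,Y), (11,X), (17,Y), (18,X), (21,Y), (23,X), (24,Y)
ranks: 7->1, 9->2.5, 9->2.5, 10->4, 11->5, 17->6, 18->7, 21->8, 23->9, 24->10
Step 2: Rank sum for X: R1 = 2.5 + 5 + 7 + 9 = 23.5.
Step 3: U_X = R1 - n1(n1+1)/2 = 23.5 - 4*5/2 = 23.5 - 10 = 13.5.
       U_Y = n1*n2 - U_X = 24 - 13.5 = 10.5.
Step 4: Ties are present, so use the tie-corrected normal approximation (with continuity correction) for the p-value.
Step 5: p-value = 0.830664; compare to alpha = 0.05. fail to reject H0.

U_X = 13.5, p = 0.830664, fail to reject H0 at alpha = 0.05.


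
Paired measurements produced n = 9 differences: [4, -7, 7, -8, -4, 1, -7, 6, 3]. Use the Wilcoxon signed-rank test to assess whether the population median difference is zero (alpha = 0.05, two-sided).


Step 1: Drop any zero differences (none here) and take |d_i|.
|d| = [4, 7, 7, 8, 4, 1, 7, 6, 3]
Step 2: Midrank |d_i| (ties get averaged ranks).
ranks: |4|->3.5, |7|->7, |7|->7, |8|->9, |4|->3.5, |1|->1, |7|->7, |6|->5, |3|->2
Step 3: Attach original signs; sum ranks with positive sign and with negative sign.
W+ = 3.5 + 7 + 1 + 5 + 2 = 18.5
W- = 7 + 9 + 3.5 + 7 = 26.5
(Check: W+ + W- = 45 should equal n(n+1)/2 = 45.)
Step 4: Test statistic W = min(W+, W-) = 18.5.
Step 5: Ties in |d|, so use the tie-corrected normal approximation.
        E[W] = n(n+1)/4 = 9*10/4 = 22.5.
        Tie groups: |d|=4 (t=2), |d|=7 (t=3); sum(t^3 - t) = 30.
        Var[W] = n(n+1)(2n+1)/24 - sum(t^3-t)/48 = 1710/24 - 30/48 = 70.625.
        z = (W - E[W]) / sqrt(Var[W]) = (18.5 - 22.5) / 8.4039 = -0.4760.
        Two-sided p = 2*Phi(z) = 0.634095.
Step 6: alpha = 0.05. fail to reject H0.

W+ = 18.5, W- = 26.5, W = min = 18.5, p = 0.634095, fail to reject H0.


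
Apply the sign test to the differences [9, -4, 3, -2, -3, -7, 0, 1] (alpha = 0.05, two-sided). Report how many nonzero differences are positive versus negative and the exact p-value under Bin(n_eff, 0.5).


Step 1: Discard zero differences. Original n = 8; n_eff = number of nonzero differences = 7.
Nonzero differences (with sign): +9, -4, +3, -2, -3, -7, +1
Step 2: Count signs: positive = 3, negative = 4.
Step 3: Under H0: P(positive) = 0.5, so the number of positives S ~ Bin(7, 0.5).
Step 4: Two-sided exact p-value = sum of Bin(7,0.5) probabilities at or below the observed probability = 1.000000.
Step 5: alpha = 0.05. fail to reject H0.

n_eff = 7, pos = 3, neg = 4, p = 1.000000, fail to reject H0.


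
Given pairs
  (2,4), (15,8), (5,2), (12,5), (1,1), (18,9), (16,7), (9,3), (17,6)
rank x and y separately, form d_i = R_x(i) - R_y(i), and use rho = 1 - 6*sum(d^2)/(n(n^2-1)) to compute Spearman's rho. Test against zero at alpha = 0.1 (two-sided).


Step 1: Rank x and y separately (midranks; no ties here).
rank(x): 2->2, 15->6, 5->3, 12->5, 1->1, 18->9, 16->7, 9->4, 17->8
rank(y): 4->4, 8->8, 2->2, 5->5, 1->1, 9->9, 7->7, 3->3, 6->6
Step 2: d_i = R_x(i) - R_y(i); compute d_i^2.
  (2-4)^2=4, (6-8)^2=4, (3-2)^2=1, (5-5)^2=0, (1-1)^2=0, (9-9)^2=0, (7-7)^2=0, (4-3)^2=1, (8-6)^2=4
sum(d^2) = 14.
Step 3: rho = 1 - 6*14 / (9*(9^2 - 1)) = 1 - 84/720 = 0.883333.
Step 4: Under H0, t = rho * sqrt((n-2)/(1-rho^2)) = 4.9858 ~ t(7).
Step 5: Two-sided p-value from the t-distribution with 7 df = 0.001591.
Step 6: alpha = 0.1. reject H0.

rho = 0.8833, p = 0.001591, reject H0 at alpha = 0.1.


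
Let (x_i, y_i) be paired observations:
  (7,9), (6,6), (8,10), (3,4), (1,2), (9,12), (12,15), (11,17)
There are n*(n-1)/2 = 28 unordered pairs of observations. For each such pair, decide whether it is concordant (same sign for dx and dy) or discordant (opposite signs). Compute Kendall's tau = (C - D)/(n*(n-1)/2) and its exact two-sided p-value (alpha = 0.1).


Step 1: Enumerate the 28 unordered pairs (i,j) with i<j and classify each by sign(x_j-x_i) * sign(y_j-y_i).
  (1,2):dx=-1,dy=-3->C; (1,3):dx=+1,dy=+1->C; (1,4):dx=-4,dy=-5->C; (1,5):dx=-6,dy=-7->C
  (1,6):dx=+2,dy=+3->C; (1,7):dx=+5,dy=+6->C; (1,8):dx=+4,dy=+8->C; (2,3):dx=+2,dy=+4->C
  (2,4):dx=-3,dy=-2->C; (2,5):dx=-5,dy=-4->C; (2,6):dx=+3,dy=+6->C; (2,7):dx=+6,dy=+9->C
  (2,8):dx=+5,dy=+11->C; (3,4):dx=-5,dy=-6->C; (3,5):dx=-7,dy=-8->C; (3,6):dx=+1,dy=+2->C
  (3,7):dx=+4,dy=+5->C; (3,8):dx=+3,dy=+7->C; (4,5):dx=-2,dy=-2->C; (4,6):dx=+6,dy=+8->C
  (4,7):dx=+9,dy=+11->C; (4,8):dx=+8,dy=+13->C; (5,6):dx=+8,dy=+10->C; (5,7):dx=+11,dy=+13->C
  (5,8):dx=+10,dy=+15->C; (6,7):dx=+3,dy=+3->C; (6,8):dx=+2,dy=+5->C; (7,8):dx=-1,dy=+2->D
Step 2: C = 27, D = 1, total pairs = 28.
Step 3: tau = (C - D)/(n(n-1)/2) = (27 - 1)/28 = 0.928571.
Step 4: Exact two-sided p-value (enumerate n! = 40320 permutations of y under H0): p = 0.000397.
Step 5: alpha = 0.1. reject H0.

tau_b = 0.9286 (C=27, D=1), p = 0.000397, reject H0.


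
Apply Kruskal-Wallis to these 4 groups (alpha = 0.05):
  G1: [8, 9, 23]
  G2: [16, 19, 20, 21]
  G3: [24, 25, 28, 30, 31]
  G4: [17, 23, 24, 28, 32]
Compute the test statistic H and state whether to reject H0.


Step 1: Combine all N = 17 observations and assign midranks.
sorted (value, group, rank): (8,G1,1), (9,G1,2), (16,G2,3), (17,G4,4), (19,G2,5), (20,G2,6), (21,G2,7), (23,G1,8.5), (23,G4,8.5), (24,G3,10.5), (24,G4,10.5), (25,G3,12), (28,G3,13.5), (28,G4,13.5), (30,G3,15), (31,G3,16), (32,G4,17)
Step 2: Sum ranks within each group.
R_1 = 11.5 (n_1 = 3)
R_2 = 21 (n_2 = 4)
R_3 = 67 (n_3 = 5)
R_4 = 53.5 (n_4 = 5)
Step 3: H = 12/(N(N+1)) * sum(R_i^2/n_i) - 3(N+1)
     = 12/(17*18) * (11.5^2/3 + 21^2/4 + 67^2/5 + 53.5^2/5) - 3*18
     = 0.039216 * 1624.58 - 54
     = 9.709150.
Step 4: Ties present; correction factor C = 1 - 18/(17^3 - 17) = 0.996324. Corrected H = 9.709150 / 0.996324 = 9.744977.
Step 5: Under H0, H ~ chi^2(3); p-value = 0.020863.
Step 6: alpha = 0.05. reject H0.

H = 9.7450, df = 3, p = 0.020863, reject H0.
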